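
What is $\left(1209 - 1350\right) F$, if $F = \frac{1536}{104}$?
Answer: $- \frac{27072}{13} \approx -2082.5$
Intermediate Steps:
$F = \frac{192}{13}$ ($F = 1536 \cdot \frac{1}{104} = \frac{192}{13} \approx 14.769$)
$\left(1209 - 1350\right) F = \left(1209 - 1350\right) \frac{192}{13} = \left(-141\right) \frac{192}{13} = - \frac{27072}{13}$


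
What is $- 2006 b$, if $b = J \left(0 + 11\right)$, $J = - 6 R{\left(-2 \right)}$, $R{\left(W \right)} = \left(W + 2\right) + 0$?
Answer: $0$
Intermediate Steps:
$R{\left(W \right)} = 2 + W$ ($R{\left(W \right)} = \left(2 + W\right) + 0 = 2 + W$)
$J = 0$ ($J = - 6 \left(2 - 2\right) = \left(-6\right) 0 = 0$)
$b = 0$ ($b = 0 \left(0 + 11\right) = 0 \cdot 11 = 0$)
$- 2006 b = \left(-2006\right) 0 = 0$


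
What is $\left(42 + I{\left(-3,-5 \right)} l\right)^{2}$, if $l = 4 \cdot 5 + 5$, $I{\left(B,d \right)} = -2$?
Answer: $64$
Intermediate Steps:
$l = 25$ ($l = 20 + 5 = 25$)
$\left(42 + I{\left(-3,-5 \right)} l\right)^{2} = \left(42 - 50\right)^{2} = \left(-8\right)^{2} = 64$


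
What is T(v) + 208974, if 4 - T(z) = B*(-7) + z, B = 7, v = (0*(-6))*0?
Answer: 209027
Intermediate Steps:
v = 0 (v = 0*0 = 0)
T(z) = 53 - z (T(z) = 4 - (7*(-7) + z) = 4 - (-49 + z) = 4 + (49 - z) = 53 - z)
T(v) + 208974 = (53 - 1*0) + 208974 = (53 + 0) + 208974 = 53 + 208974 = 209027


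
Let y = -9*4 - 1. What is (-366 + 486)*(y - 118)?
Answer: -18600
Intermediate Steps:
y = -37 (y = -36 - 1 = -37)
(-366 + 486)*(y - 118) = (-366 + 486)*(-37 - 118) = 120*(-155) = -18600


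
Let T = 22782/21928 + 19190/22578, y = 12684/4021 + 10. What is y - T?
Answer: 5606747732665/497689608516 ≈ 11.266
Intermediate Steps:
y = 52894/4021 (y = 12684*(1/4021) + 10 = 12684/4021 + 10 = 52894/4021 ≈ 13.154)
T = 233792579/123772596 (T = 22782*(1/21928) + 19190*(1/22578) = 11391/10964 + 9595/11289 = 233792579/123772596 ≈ 1.8889)
y - T = 52894/4021 - 1*233792579/123772596 = 52894/4021 - 233792579/123772596 = 5606747732665/497689608516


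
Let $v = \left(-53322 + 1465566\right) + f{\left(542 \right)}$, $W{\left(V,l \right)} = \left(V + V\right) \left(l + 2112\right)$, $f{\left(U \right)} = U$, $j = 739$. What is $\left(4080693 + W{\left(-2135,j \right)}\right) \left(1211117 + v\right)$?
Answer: $-21235449019531$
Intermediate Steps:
$W{\left(V,l \right)} = 2 V \left(2112 + l\right)$
$v = 1412786$ ($v = \left(-53322 + 1465566\right) + 542 = 1412244 + 542 = 1412786$)
$\left(4080693 + W{\left(-2135,j \right)}\right) \left(1211117 + v\right) = \left(4080693 + 2 \left(-2135\right) \left(2112 + 739\right)\right) \left(1211117 + 1412786\right) = \left(4080693 + 2 \left(-2135\right) 2851\right) 2623903 = \left(4080693 - 12173770\right) 2623903 = \left(-8093077\right) 2623903 = -21235449019531$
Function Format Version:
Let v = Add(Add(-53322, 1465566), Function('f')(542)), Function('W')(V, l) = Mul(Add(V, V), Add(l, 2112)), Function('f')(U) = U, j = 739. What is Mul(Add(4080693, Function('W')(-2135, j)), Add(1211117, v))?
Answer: -21235449019531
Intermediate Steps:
Function('W')(V, l) = Mul(2, V, Add(2112, l)) (Function('W')(V, l) = Mul(Mul(2, V), Add(2112, l)) = Mul(2, V, Add(2112, l)))
v = 1412786 (v = Add(Add(-53322, 1465566), 542) = Add(1412244, 542) = 1412786)
Mul(Add(4080693, Function('W')(-2135, j)), Add(1211117, v)) = Mul(Add(4080693, Mul(2, -2135, Add(2112, 739))), Add(1211117, 1412786)) = Mul(Add(4080693, Mul(2, -2135, 2851)), 2623903) = Mul(Add(4080693, -12173770), 2623903) = Mul(-8093077, 2623903) = -21235449019531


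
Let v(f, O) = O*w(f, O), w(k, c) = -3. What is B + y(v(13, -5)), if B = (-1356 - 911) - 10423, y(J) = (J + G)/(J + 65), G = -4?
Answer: -1015189/80 ≈ -12690.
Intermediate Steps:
v(f, O) = -3*O (v(f, O) = O*(-3) = -3*O)
y(J) = (-4 + J)/(65 + J) (y(J) = (J - 4)/(J + 65) = (-4 + J)/(65 + J))
B = -12690 (B = -2267 - 10423 = -12690)
B + y(v(13, -5)) = -12690 + (-4 - 3*(-5))/(65 - 3*(-5)) = -12690 + (-4 + 15)/(65 + 15) = -12690 + 11/80 = -1015189/80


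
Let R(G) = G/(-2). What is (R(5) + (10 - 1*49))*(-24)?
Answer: 996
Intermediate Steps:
R(G) = -G/2 (R(G) = G*(-½) = -G/2)
(R(5) + (10 - 1*49))*(-24) = (-½*5 + (10 - 1*49))*(-24) = (-5/2 + (10 - 49))*(-24) = (-5/2 - 39)*(-24) = -83/2*(-24) = 996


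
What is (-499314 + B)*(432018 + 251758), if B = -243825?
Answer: -508140612864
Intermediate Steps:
(-499314 + B)*(432018 + 251758) = (-499314 - 243825)*(432018 + 251758) = -743139*683776 = -508140612864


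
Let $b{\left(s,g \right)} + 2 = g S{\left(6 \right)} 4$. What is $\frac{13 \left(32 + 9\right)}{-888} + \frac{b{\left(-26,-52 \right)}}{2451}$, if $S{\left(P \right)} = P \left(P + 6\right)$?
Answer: $- \frac{1622983}{241832} \approx -6.7112$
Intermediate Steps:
$S{\left(P \right)} = P \left(6 + P\right)$
$b{\left(s,g \right)} = -2 + 288 g$ ($b{\left(s,g \right)} = -2 + g 6 \left(6 + 6\right) 4 = -2 + g 6 \cdot 12 \cdot 4 = -2 + g 72 \cdot 4 = -2 + 72 g 4 = -2 + 288 g$)
$\frac{13 \left(32 + 9\right)}{-888} + \frac{b{\left(-26,-52 \right)}}{2451} = \frac{13 \left(32 + 9\right)}{-888} + \frac{-2 + 288 \left(-52\right)}{2451} = 13 \cdot 41 \left(- \frac{1}{888}\right) + \left(-2 - 14976\right) \frac{1}{2451} = 533 \left(- \frac{1}{888}\right) - \frac{14978}{2451} = - \frac{533}{888} - \frac{14978}{2451} = - \frac{1622983}{241832}$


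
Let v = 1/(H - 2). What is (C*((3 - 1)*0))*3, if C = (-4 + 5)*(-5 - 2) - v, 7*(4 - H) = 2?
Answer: 0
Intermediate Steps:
H = 26/7 (H = 4 - ⅐*2 = 4 - 2/7 = 26/7 ≈ 3.7143)
v = 7/12 (v = 1/(26/7 - 2) = 1/(12/7) = 7/12 ≈ 0.58333)
C = -91/12 (C = (-4 + 5)*(-5 - 2) - 1*7/12 = 1*(-7) - 7/12 = -7 - 7/12 = -91/12 ≈ -7.5833)
(C*((3 - 1)*0))*3 = -91*(3 - 1)*0/12*3 = -91*0/6*3 = -91/12*0*3 = 0*3 = 0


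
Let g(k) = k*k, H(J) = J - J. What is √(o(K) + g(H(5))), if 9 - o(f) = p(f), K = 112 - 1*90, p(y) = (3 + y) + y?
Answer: I*√38 ≈ 6.1644*I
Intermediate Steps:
H(J) = 0
g(k) = k²
p(y) = 3 + 2*y
K = 22 (K = 112 - 90 = 22)
o(f) = 6 - 2*f (o(f) = 9 - (3 + 2*f) = 9 + (-3 - 2*f) = 6 - 2*f)
√(o(K) + g(H(5))) = √((6 - 2*22) + 0²) = √((6 - 44) + 0) = √(-38 + 0) = √(-38) = I*√38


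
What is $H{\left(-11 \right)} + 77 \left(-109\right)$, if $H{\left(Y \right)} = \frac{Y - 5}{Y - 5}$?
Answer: $-8392$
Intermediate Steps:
$H{\left(Y \right)} = 1$ ($H{\left(Y \right)} = \frac{-5 + Y}{-5 + Y} = 1$)
$H{\left(-11 \right)} + 77 \left(-109\right) = 1 + 77 \left(-109\right) = 1 - 8393 = -8392$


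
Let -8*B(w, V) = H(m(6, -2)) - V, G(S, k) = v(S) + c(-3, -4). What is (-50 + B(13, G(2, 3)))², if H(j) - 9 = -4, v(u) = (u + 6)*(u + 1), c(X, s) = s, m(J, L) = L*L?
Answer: 148225/64 ≈ 2316.0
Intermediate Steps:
m(J, L) = L²
v(u) = (1 + u)*(6 + u) (v(u) = (6 + u)*(1 + u) = (1 + u)*(6 + u))
H(j) = 5 (H(j) = 9 - 4 = 5)
G(S, k) = 2 + S² + 7*S (G(S, k) = (6 + S² + 7*S) - 4 = 2 + S² + 7*S)
B(w, V) = -5/8 + V/8 (B(w, V) = -(5 - V)/8 = -5/8 + V/8)
(-50 + B(13, G(2, 3)))² = (-50 + (-5/8 + (2 + 2² + 7*2)/8))² = (-50 + (-5/8 + (2 + 4 + 14)/8))² = (-50 + (-5/8 + (⅛)*20))² = (-50 + (-5/8 + 5/2))² = (-50 + 15/8)² = (-385/8)² = 148225/64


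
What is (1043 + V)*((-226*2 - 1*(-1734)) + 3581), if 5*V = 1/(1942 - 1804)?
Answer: 1166586691/230 ≈ 5.0721e+6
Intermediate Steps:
V = 1/690 (V = 1/(5*(1942 - 1804)) = (⅕)/138 = (⅕)*(1/138) = 1/690 ≈ 0.0014493)
(1043 + V)*((-226*2 - 1*(-1734)) + 3581) = (1043 + 1/690)*((-226*2 - 1*(-1734)) + 3581) = 719671*((-452 + 1734) + 3581)/690 = 719671*(1282 + 3581)/690 = (719671/690)*4863 = 1166586691/230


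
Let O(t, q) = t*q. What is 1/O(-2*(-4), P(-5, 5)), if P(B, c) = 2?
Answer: 1/16 ≈ 0.062500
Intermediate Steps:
O(t, q) = q*t
1/O(-2*(-4), P(-5, 5)) = 1/(2*(-2*(-4))) = 1/(2*8) = 1/16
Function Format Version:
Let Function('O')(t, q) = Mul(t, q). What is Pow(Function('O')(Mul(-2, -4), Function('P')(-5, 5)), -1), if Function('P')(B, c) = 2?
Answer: Rational(1, 16) ≈ 0.062500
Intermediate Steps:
Function('O')(t, q) = Mul(q, t)
Pow(Function('O')(Mul(-2, -4), Function('P')(-5, 5)), -1) = Pow(Mul(2, Mul(-2, -4)), -1) = Pow(Mul(2, 8), -1) = Pow(16, -1) = Rational(1, 16)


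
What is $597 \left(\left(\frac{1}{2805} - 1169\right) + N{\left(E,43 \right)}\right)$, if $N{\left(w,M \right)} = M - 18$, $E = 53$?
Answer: $- \frac{638574881}{935} \approx -6.8297 \cdot 10^{5}$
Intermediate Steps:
$N{\left(w,M \right)} = -18 + M$
$597 \left(\left(\frac{1}{2805} - 1169\right) + N{\left(E,43 \right)}\right) = 597 \left(\left(\frac{1}{2805} - 1169\right) + \left(-18 + 43\right)\right) = 597 \left(\left(\frac{1}{2805} - 1169\right) + 25\right) = 597 \left(- \frac{3279044}{2805} + 25\right) = 597 \left(- \frac{3208919}{2805}\right) = - \frac{638574881}{935}$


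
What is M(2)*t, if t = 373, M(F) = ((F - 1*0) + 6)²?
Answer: 23872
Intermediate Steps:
M(F) = (6 + F)² (M(F) = ((F + 0) + 6)² = (F + 6)² = (6 + F)²)
M(2)*t = (6 + 2)²*373 = 8²*373 = 64*373 = 23872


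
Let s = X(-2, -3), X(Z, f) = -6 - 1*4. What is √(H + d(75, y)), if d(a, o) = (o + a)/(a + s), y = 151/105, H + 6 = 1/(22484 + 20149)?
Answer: I*√201687924965163/6466005 ≈ 2.1964*I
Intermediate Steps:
X(Z, f) = -10 (X(Z, f) = -6 - 4 = -10)
s = -10
H = -255797/42633 (H = -6 + 1/(22484 + 20149) = -6 + 1/42633 = -255797/42633 ≈ -6.0000)
y = 151/105 (y = 151*(1/105) = 151/105 ≈ 1.4381)
d(a, o) = (a + o)/(-10 + a) (d(a, o) = (o + a)/(a - 10) = (a + o)/(-10 + a))
√(H + d(75, y)) = √(-255797/42633 + (75 + 151/105)/(-10 + 75)) = √(-255797/42633 + (8026/105)/65) = √(-255797/42633 + (1/65)*(8026/105)) = √(-255797/42633 + 8026/6825) = √(-467880689/96990075) = I*√201687924965163/6466005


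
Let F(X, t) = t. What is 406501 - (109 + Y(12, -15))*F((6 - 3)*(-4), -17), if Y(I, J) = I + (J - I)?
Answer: 408099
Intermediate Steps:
Y(I, J) = J
406501 - (109 + Y(12, -15))*F((6 - 3)*(-4), -17) = 406501 - (109 - 15)*(-17) = 406501 - 94*(-17) = 406501 - 1*(-1598) = 406501 + 1598 = 408099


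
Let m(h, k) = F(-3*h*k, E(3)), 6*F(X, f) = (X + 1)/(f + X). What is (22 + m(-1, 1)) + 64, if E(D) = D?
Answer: 775/9 ≈ 86.111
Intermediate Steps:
F(X, f) = (1 + X)/(6*(X + f)) (F(X, f) = ((X + 1)/(f + X))/6 = ((1 + X)/(X + f))/6 = (1 + X)/(6*(X + f)))
m(h, k) = (1 - 3*h*k)/(6*(3 - 3*h*k)) (m(h, k) = (1 - 3*h*k)/(6*(-3*h*k + 3)) = (1 - 3*h*k)/(6*(3 - 3*h*k)))
(22 + m(-1, 1)) + 64 = (22 + (-1 + 3*(-1)*1)/(18*(-1 - 1*1))) + 64 = (22 + (-1 - 3)/(18*(-1 - 1))) + 64 = (22 + (1/18)*(-4)/(-2)) + 64 = (22 + (1/18)*(-½)*(-4)) + 64 = (22 + ⅑) + 64 = 199/9 + 64 = 775/9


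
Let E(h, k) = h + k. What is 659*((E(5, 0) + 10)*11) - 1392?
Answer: 107343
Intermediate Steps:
659*((E(5, 0) + 10)*11) - 1392 = 659*(((5 + 0) + 10)*11) - 1392 = 659*((5 + 10)*11) - 1392 = 659*(15*11) - 1392 = 659*165 - 1392 = 108735 - 1392 = 107343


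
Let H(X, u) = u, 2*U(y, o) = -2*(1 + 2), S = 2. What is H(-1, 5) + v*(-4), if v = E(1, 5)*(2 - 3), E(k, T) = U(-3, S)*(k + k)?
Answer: -19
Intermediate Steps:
U(y, o) = -3 (U(y, o) = (-2*(1 + 2))/2 = (-2*3)/2 = (½)*(-6) = -3)
E(k, T) = -6*k (E(k, T) = -3*(k + k) = -6*k)
v = 6 (v = (-6*1)*(2 - 3) = -6*(-1) = 6)
H(-1, 5) + v*(-4) = 5 + 6*(-4) = 5 - 24 = -19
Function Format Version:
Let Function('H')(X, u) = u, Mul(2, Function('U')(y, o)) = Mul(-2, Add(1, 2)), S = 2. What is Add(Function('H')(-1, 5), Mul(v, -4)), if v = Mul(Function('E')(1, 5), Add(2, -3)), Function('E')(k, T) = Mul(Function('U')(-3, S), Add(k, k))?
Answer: -19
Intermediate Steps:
Function('U')(y, o) = -3 (Function('U')(y, o) = Mul(Rational(1, 2), Mul(-2, Add(1, 2))) = Mul(Rational(1, 2), Mul(-2, 3)) = Mul(Rational(1, 2), -6) = -3)
Function('E')(k, T) = Mul(-6, k) (Function('E')(k, T) = Mul(-3, Add(k, k)) = Mul(-3, Mul(2, k)) = Mul(-6, k))
v = 6 (v = Mul(Mul(-6, 1), Add(2, -3)) = Mul(-6, -1) = 6)
Add(Function('H')(-1, 5), Mul(v, -4)) = Add(5, Mul(6, -4)) = Add(5, -24) = -19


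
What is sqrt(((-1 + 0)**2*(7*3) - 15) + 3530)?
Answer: 4*sqrt(221) ≈ 59.464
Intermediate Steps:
sqrt(((-1 + 0)**2*(7*3) - 15) + 3530) = sqrt(((-1)**2*21 - 15) + 3530) = sqrt((1*21 - 15) + 3530) = sqrt((21 - 15) + 3530) = sqrt(6 + 3530) = sqrt(3536) = 4*sqrt(221)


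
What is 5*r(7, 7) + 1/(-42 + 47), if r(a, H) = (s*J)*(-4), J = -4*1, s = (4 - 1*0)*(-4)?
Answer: -6399/5 ≈ -1279.8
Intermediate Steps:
s = -16 (s = (4 + 0)*(-4) = 4*(-4) = -16)
J = -4
r(a, H) = -256 (r(a, H) = -16*(-4)*(-4) = 64*(-4) = -256)
5*r(7, 7) + 1/(-42 + 47) = 5*(-256) + 1/(-42 + 47) = -1280 + 1/5 = -1280 + ⅕ = -6399/5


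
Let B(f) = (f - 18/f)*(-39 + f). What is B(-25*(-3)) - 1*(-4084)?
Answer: 169384/25 ≈ 6775.4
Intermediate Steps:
B(f) = (-39 + f)*(f - 18/f)
B(-25*(-3)) - 1*(-4084) = (-18 + (-25*(-3))**2 - (-975)*(-3) + 702/((-25*(-3)))) - 1*(-4084) = (-18 + 75**2 - 39*75 + 702/75) + 4084 = (-18 + 5625 - 2925 + 702*(1/75)) + 4084 = (-18 + 5625 - 2925 + 234/25) + 4084 = 67284/25 + 4084 = 169384/25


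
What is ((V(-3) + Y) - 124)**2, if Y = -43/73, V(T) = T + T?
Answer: 90878089/5329 ≈ 17054.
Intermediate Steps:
V(T) = 2*T
Y = -43/73 (Y = -43*1/73 = -43/73 ≈ -0.58904)
((V(-3) + Y) - 124)**2 = ((2*(-3) - 43/73) - 124)**2 = ((-6 - 43/73) - 124)**2 = (-481/73 - 124)**2 = (-9533/73)**2 = 90878089/5329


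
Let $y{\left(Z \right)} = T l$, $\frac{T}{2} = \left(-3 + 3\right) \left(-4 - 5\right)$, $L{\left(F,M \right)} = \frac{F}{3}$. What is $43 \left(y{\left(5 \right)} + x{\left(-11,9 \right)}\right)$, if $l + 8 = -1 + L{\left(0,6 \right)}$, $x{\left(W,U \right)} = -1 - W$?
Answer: $430$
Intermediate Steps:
$L{\left(F,M \right)} = \frac{F}{3}$ ($L{\left(F,M \right)} = F \frac{1}{3} = \frac{F}{3}$)
$T = 0$ ($T = 2 \left(-3 + 3\right) \left(-4 - 5\right) = 2 \cdot 0 \left(-9\right) = 2 \cdot 0 = 0$)
$l = -9$ ($l = -8 + \left(-1 + \frac{1}{3} \cdot 0\right) = -8 + \left(-1 + 0\right) = -8 - 1 = -9$)
$y{\left(Z \right)} = 0$ ($y{\left(Z \right)} = 0 \left(-9\right) = 0$)
$43 \left(y{\left(5 \right)} + x{\left(-11,9 \right)}\right) = 43 \left(0 - -10\right) = 43 \left(0 + \left(-1 + 11\right)\right) = 43 \left(0 + 10\right) = 43 \cdot 10 = 430$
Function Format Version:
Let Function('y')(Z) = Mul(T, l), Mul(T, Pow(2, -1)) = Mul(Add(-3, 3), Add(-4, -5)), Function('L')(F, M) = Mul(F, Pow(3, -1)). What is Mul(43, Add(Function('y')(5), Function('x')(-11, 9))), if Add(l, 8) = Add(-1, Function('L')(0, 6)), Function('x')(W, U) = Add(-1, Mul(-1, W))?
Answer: 430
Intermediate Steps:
Function('L')(F, M) = Mul(Rational(1, 3), F) (Function('L')(F, M) = Mul(F, Rational(1, 3)) = Mul(Rational(1, 3), F))
T = 0 (T = Mul(2, Mul(Add(-3, 3), Add(-4, -5))) = Mul(2, Mul(0, -9)) = Mul(2, 0) = 0)
l = -9 (l = Add(-8, Add(-1, Mul(Rational(1, 3), 0))) = Add(-8, Add(-1, 0)) = Add(-8, -1) = -9)
Function('y')(Z) = 0 (Function('y')(Z) = Mul(0, -9) = 0)
Mul(43, Add(Function('y')(5), Function('x')(-11, 9))) = Mul(43, Add(0, Add(-1, Mul(-1, -11)))) = Mul(43, Add(0, Add(-1, 11))) = Mul(43, Add(0, 10)) = Mul(43, 10) = 430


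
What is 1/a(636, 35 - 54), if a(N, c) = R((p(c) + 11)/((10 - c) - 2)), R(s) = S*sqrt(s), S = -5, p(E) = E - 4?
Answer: 3*I/10 ≈ 0.3*I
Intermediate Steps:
p(E) = -4 + E
R(s) = -5*sqrt(s)
a(N, c) = -5*sqrt((7 + c)/(8 - c)) (a(N, c) = -5*sqrt(((-4 + c) + 11)/((10 - c) - 2)) = -5*sqrt((7 + c)/(8 - c)))
1/a(636, 35 - 54) = 1/(-5*2*I*sqrt(3)*sqrt(-1/(-8 + (35 - 54)))) = 1/(-5*2*I*sqrt(3)*sqrt(-1/(-8 - 19))) = 1/(-5*2*I*sqrt(3)*sqrt(-1/(-27))) = 1/(-5*2*I/3) = 1/(-10*I/3) = 3*I/10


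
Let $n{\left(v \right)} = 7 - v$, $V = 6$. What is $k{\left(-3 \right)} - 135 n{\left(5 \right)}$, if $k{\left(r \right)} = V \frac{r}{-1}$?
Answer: $-252$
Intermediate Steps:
$k{\left(r \right)} = - 6 r$ ($k{\left(r \right)} = 6 \frac{r}{-1} = 6 r \left(-1\right) = 6 \left(- r\right) = - 6 r$)
$k{\left(-3 \right)} - 135 n{\left(5 \right)} = \left(-6\right) \left(-3\right) - 135 \left(7 - 5\right) = 18 - 135 \left(7 - 5\right) = 18 - 270 = -252$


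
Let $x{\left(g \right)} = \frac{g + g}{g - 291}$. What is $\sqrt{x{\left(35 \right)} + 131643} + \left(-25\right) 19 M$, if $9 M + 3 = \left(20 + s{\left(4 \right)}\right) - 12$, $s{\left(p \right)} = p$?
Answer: $-475 + \frac{\sqrt{33700538}}{16} \approx -112.17$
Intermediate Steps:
$x{\left(g \right)} = \frac{2 g}{-291 + g}$
$M = 1$ ($M = - \frac{1}{3} + \frac{\left(20 + 4\right) - 12}{9} = - \frac{1}{3} + \frac{24 - 12}{9} = - \frac{1}{3} + \frac{1}{9} \cdot 12 = - \frac{1}{3} + \frac{4}{3} = 1$)
$\sqrt{x{\left(35 \right)} + 131643} + \left(-25\right) 19 M = \sqrt{2 \cdot 35 \frac{1}{-291 + 35} + 131643} + \left(-25\right) 19 \cdot 1 = \sqrt{2 \cdot 35 \frac{1}{-256} + 131643} - 475 = \sqrt{2 \cdot 35 \left(- \frac{1}{256}\right) + 131643} - 475 = \sqrt{- \frac{35}{128} + 131643} - 475 = \sqrt{\frac{16850269}{128}} - 475 = \frac{\sqrt{33700538}}{16} - 475 = -475 + \frac{\sqrt{33700538}}{16}$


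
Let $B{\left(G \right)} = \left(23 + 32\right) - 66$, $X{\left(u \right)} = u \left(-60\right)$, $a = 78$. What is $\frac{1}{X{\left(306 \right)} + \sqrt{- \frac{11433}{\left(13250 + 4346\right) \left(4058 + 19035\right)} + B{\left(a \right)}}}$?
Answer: $- \frac{7460483698080}{136974485166548941} - \frac{2 i \sqrt{454069595392241087}}{136974485166548941} \approx -5.4466 \cdot 10^{-5} - 9.839 \cdot 10^{-9} i$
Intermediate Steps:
$X{\left(u \right)} = - 60 u$
$B{\left(G \right)} = -11$ ($B{\left(G \right)} = 55 - 66 = -11$)
$\frac{1}{X{\left(306 \right)} + \sqrt{- \frac{11433}{\left(13250 + 4346\right) \left(4058 + 19035\right)} + B{\left(a \right)}}} = \frac{1}{\left(-60\right) 306 + \sqrt{- \frac{11433}{\left(13250 + 4346\right) \left(4058 + 19035\right)} - 11}} = \frac{1}{-18360 + \sqrt{- \frac{11433}{17596 \cdot 23093} - 11}} = \frac{1}{-18360 + \sqrt{- \frac{11433}{406344428} - 11}} = \frac{1}{-18360 + \sqrt{- \frac{4469800141}{406344428}}} = \frac{1}{-18360 + \frac{i \sqrt{454069595392241087}}{203172214}}$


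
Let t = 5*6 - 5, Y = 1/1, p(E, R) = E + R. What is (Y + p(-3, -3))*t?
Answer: -125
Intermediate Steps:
Y = 1
t = 25 (t = 30 - 5 = 25)
(Y + p(-3, -3))*t = (1 + (-3 - 3))*25 = (1 - 6)*25 = -5*25 = -125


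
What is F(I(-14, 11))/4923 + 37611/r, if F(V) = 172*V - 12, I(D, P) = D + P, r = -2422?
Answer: -8877989/567786 ≈ -15.636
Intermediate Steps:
F(V) = -12 + 172*V
F(I(-14, 11))/4923 + 37611/r = (-12 + 172*(-14 + 11))/4923 + 37611/(-2422) = (-12 + 172*(-3))*(1/4923) + 37611*(-1/2422) = (-12 - 516)*(1/4923) - 5373/346 = -528*1/4923 - 5373/346 = -176/1641 - 5373/346 = -8877989/567786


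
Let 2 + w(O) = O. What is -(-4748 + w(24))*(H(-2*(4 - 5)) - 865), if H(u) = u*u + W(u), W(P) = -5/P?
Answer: -4080901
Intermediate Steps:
w(O) = -2 + O
H(u) = u**2 - 5/u (H(u) = u*u - 5/u = u**2 - 5/u)
-(-4748 + w(24))*(H(-2*(4 - 5)) - 865) = -(-4748 + (-2 + 24))*((-5 + (-2*(4 - 5))**3)/((-2*(4 - 5))) - 865) = -(-4748 + 22)*((-5 + (-2*(-1))**3)/((-2*(-1))) - 865) = -(-4726)*((-5 + 2**3)/2 - 865) = -(-4726)*((-5 + 8)/2 - 865) = -(-4726)*((1/2)*3 - 865) = -(-4726)*(3/2 - 865) = -(-4726)*(-1727)/2 = -1*4080901 = -4080901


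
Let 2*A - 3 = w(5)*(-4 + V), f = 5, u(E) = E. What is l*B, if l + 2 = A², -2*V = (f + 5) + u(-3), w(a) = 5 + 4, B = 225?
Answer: 3737025/16 ≈ 2.3356e+5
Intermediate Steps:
w(a) = 9
V = -7/2 (V = -((5 + 5) - 3)/2 = -(10 - 3)/2 = -½*7 = -7/2 ≈ -3.5000)
A = -129/4 (A = 3/2 + (9*(-4 - 7/2))/2 = 3/2 + (9*(-15/2))/2 = 3/2 + (½)*(-135/2) = 3/2 - 135/4 = -129/4 ≈ -32.250)
l = 16609/16 (l = -2 + (-129/4)² = -2 + 16641/16 = 16609/16 ≈ 1038.1)
l*B = (16609/16)*225 = 3737025/16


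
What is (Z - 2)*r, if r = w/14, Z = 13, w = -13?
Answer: -143/14 ≈ -10.214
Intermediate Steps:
r = -13/14 ≈ -0.92857
(Z - 2)*r = (13 - 2)*(-13/14) = 11*(-13/14) = -143/14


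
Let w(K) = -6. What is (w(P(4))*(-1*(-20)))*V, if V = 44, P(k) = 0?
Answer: -5280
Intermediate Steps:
(w(P(4))*(-1*(-20)))*V = -(-6)*(-20)*44 = -6*20*44 = -120*44 = -5280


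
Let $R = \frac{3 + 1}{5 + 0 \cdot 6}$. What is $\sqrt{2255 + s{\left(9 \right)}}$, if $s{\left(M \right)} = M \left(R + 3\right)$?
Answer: $\frac{\sqrt{57230}}{5} \approx 47.846$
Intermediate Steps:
$R = \frac{4}{5}$ ($R = \frac{4}{5 + 0} = \frac{4}{5} \approx 0.8$)
$s{\left(M \right)} = \frac{19 M}{5}$ ($s{\left(M \right)} = M \left(\frac{4}{5} + 3\right) = M \frac{19}{5} = \frac{19 M}{5}$)
$\sqrt{2255 + s{\left(9 \right)}} = \sqrt{2255 + \frac{19}{5} \cdot 9} = \sqrt{2255 + \frac{171}{5}} = \sqrt{\frac{11446}{5}} = \frac{\sqrt{57230}}{5}$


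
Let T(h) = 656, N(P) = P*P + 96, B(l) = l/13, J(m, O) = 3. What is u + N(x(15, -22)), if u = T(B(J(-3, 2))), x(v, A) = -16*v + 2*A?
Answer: 81408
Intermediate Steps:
B(l) = l/13 (B(l) = l*(1/13) = l/13)
N(P) = 96 + P**2 (N(P) = P**2 + 96 = 96 + P**2)
u = 656
u + N(x(15, -22)) = 656 + (96 + (-16*15 + 2*(-22))**2) = 656 + (96 + (-240 - 44)**2) = 656 + (96 + (-284)**2) = 656 + (96 + 80656) = 656 + 80752 = 81408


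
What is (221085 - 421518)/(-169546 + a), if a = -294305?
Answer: 66811/154617 ≈ 0.43211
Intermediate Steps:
(221085 - 421518)/(-169546 + a) = (221085 - 421518)/(-169546 - 294305) = -200433/(-463851) = -200433*(-1/463851) = 66811/154617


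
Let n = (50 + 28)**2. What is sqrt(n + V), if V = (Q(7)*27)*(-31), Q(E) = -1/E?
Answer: 15*sqrt(1351)/7 ≈ 78.763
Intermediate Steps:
n = 6084 (n = 78**2 = 6084)
V = 837/7 (V = (-1/7*27)*(-31) = (-1*1/7*27)*(-31) = -1/7*27*(-31) = -27/7*(-31) = 837/7 ≈ 119.57)
sqrt(n + V) = sqrt(6084 + 837/7) = sqrt(43425/7) = 15*sqrt(1351)/7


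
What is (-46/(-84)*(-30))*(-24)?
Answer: 2760/7 ≈ 394.29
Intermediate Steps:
(-46/(-84)*(-30))*(-24) = (-46*(-1/84)*(-30))*(-24) = ((23/42)*(-30))*(-24) = -115/7*(-24) = 2760/7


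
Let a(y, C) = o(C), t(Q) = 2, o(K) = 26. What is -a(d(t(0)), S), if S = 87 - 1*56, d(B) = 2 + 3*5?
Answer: -26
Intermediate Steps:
d(B) = 17 (d(B) = 2 + 15 = 17)
S = 31 (S = 87 - 56 = 31)
a(y, C) = 26
-a(d(t(0)), S) = -1*26 = -26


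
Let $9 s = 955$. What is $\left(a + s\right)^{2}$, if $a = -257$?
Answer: $\frac{1844164}{81} \approx 22767.0$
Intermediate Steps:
$s = \frac{955}{9}$ ($s = \frac{1}{9} \cdot 955 = \frac{955}{9} \approx 106.11$)
$\left(a + s\right)^{2} = \left(-257 + \frac{955}{9}\right)^{2} = \left(- \frac{1358}{9}\right)^{2} = \frac{1844164}{81}$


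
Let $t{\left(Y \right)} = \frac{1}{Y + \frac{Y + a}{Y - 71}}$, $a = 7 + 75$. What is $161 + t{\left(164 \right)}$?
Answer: $\frac{831757}{5166} \approx 161.01$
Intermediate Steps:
$a = 82$
$t{\left(Y \right)} = \frac{1}{Y + \frac{82 + Y}{-71 + Y}}$ ($t{\left(Y \right)} = \frac{1}{Y + \frac{Y + 82}{Y - 71}} = \frac{1}{Y + \frac{82 + Y}{-71 + Y}}$)
$161 + t{\left(164 \right)} = 161 + \frac{-71 + 164}{82 + 164^{2} - 11480} = 161 + \frac{1}{82 + 26896 - 11480} \cdot 93 = 161 + \frac{1}{15498} \cdot 93 = 161 + \frac{31}{5166} = \frac{831757}{5166}$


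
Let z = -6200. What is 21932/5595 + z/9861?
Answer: 20175828/6130255 ≈ 3.2912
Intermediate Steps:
21932/5595 + z/9861 = 21932/5595 - 6200/9861 = 20175828/6130255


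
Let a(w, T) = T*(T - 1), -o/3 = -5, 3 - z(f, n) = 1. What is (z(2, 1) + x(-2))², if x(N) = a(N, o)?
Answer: 44944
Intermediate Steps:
z(f, n) = 2 (z(f, n) = 3 - 1*1 = 3 - 1 = 2)
o = 15 (o = -3*(-5) = 15)
a(w, T) = T*(-1 + T)
x(N) = 210 (x(N) = 15*(-1 + 15) = 15*14 = 210)
(z(2, 1) + x(-2))² = (2 + 210)² = 212² = 44944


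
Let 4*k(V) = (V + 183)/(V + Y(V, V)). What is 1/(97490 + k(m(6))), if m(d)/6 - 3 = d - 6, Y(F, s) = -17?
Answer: 4/390161 ≈ 1.0252e-5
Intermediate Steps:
m(d) = -18 + 6*d (m(d) = 18 + 6*(d - 6) = 18 + 6*(-6 + d) = 18 + (-36 + 6*d) = -18 + 6*d)
k(V) = (183 + V)/(4*(-17 + V)) (k(V) = ((V + 183)/(V - 17))/4 = ((183 + V)/(-17 + V))/4 = (183 + V)/(4*(-17 + V)))
1/(97490 + k(m(6))) = 1/(97490 + (183 + (-18 + 6*6))/(4*(-17 + (-18 + 6*6)))) = 1/(97490 + (183 + (-18 + 36))/(4*(-17 + (-18 + 36)))) = 1/(97490 + (183 + 18)/(4*(-17 + 18))) = 1/(97490 + (¼)*201/1) = 1/(97490 + (¼)*1*201) = 1/(97490 + 201/4) = 1/(390161/4) = 4/390161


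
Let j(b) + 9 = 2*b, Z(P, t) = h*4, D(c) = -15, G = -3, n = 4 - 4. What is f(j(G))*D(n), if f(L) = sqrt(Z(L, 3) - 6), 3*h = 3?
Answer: -15*I*sqrt(2) ≈ -21.213*I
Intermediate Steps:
n = 0
h = 1 (h = (1/3)*3 = 1)
Z(P, t) = 4 (Z(P, t) = 1*4 = 4)
j(b) = -9 + 2*b
f(L) = I*sqrt(2) (f(L) = sqrt(4 - 6) = sqrt(-2) = I*sqrt(2))
f(j(G))*D(n) = (I*sqrt(2))*(-15) = -15*I*sqrt(2)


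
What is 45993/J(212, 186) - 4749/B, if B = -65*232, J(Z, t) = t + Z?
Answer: 347732271/3000920 ≈ 115.88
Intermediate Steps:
J(Z, t) = Z + t
B = -15080
45993/J(212, 186) - 4749/B = 45993/(212 + 186) - 4749/(-15080) = 45993/398 - 4749*(-1/15080) = 45993*(1/398) + 4749/15080 = 45993/398 + 4749/15080 = 347732271/3000920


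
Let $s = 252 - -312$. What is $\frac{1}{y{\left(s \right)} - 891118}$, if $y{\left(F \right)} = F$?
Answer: $- \frac{1}{890554} \approx -1.1229 \cdot 10^{-6}$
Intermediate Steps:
$s = 564$ ($s = 252 + 312 = 564$)
$\frac{1}{y{\left(s \right)} - 891118} = \frac{1}{564 - 891118} = \frac{1}{-890554} = - \frac{1}{890554}$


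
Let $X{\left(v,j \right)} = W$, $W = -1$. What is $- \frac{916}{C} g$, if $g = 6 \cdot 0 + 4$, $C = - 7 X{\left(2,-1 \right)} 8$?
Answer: $- \frac{458}{7} \approx -65.429$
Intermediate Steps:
$X{\left(v,j \right)} = -1$
$C = 56$ ($C = \left(-7\right) \left(-1\right) 8 = 7 \cdot 8 = 56$)
$g = 4$ ($g = 0 + 4 = 4$)
$- \frac{916}{C} g = - \frac{916}{56} \cdot 4 = \left(-916\right) \frac{1}{56} \cdot 4 = \left(- \frac{229}{14}\right) 4 = - \frac{458}{7}$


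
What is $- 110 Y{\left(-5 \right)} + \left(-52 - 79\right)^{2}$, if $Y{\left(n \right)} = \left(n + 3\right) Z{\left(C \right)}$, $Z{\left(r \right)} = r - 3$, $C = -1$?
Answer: $16281$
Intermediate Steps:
$Z{\left(r \right)} = -3 + r$
$Y{\left(n \right)} = -12 - 4 n$ ($Y{\left(n \right)} = \left(n + 3\right) \left(-3 - 1\right) = \left(3 + n\right) \left(-4\right) = -12 - 4 n$)
$- 110 Y{\left(-5 \right)} + \left(-52 - 79\right)^{2} = - 110 \left(-12 - -20\right) + \left(-52 - 79\right)^{2} = - 110 \left(-12 + 20\right) + \left(-131\right)^{2} = \left(-110\right) 8 + 17161 = -880 + 17161 = 16281$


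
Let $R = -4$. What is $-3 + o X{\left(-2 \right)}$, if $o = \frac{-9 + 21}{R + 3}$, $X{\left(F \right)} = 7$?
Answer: $-87$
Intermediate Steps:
$o = -12$ ($o = \frac{-9 + 21}{-4 + 3} = \frac{12}{-1} = 12 \left(-1\right) = -12$)
$-3 + o X{\left(-2 \right)} = -3 - 84 = -87$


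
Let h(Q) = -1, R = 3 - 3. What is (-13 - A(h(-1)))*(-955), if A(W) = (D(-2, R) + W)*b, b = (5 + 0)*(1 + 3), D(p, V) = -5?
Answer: -102185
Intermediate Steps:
R = 0
b = 20 (b = 5*4 = 20)
A(W) = -100 + 20*W (A(W) = (-5 + W)*20 = -100 + 20*W)
(-13 - A(h(-1)))*(-955) = (-13 - (-100 + 20*(-1)))*(-955) = (-13 - (-100 - 20))*(-955) = (-13 - 1*(-120))*(-955) = (-13 + 120)*(-955) = 107*(-955) = -102185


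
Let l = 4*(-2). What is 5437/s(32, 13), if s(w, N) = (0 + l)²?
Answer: 5437/64 ≈ 84.953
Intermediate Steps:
l = -8
s(w, N) = 64 (s(w, N) = (0 - 8)² = (-8)² = 64)
5437/s(32, 13) = 5437/64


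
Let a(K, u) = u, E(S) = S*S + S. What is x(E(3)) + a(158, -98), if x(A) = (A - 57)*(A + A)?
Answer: -1178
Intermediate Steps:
E(S) = S + S² (E(S) = S² + S = S + S²)
x(A) = 2*A*(-57 + A) (x(A) = (-57 + A)*(2*A) = 2*A*(-57 + A))
x(E(3)) + a(158, -98) = 2*(3*(1 + 3))*(-57 + 3*(1 + 3)) - 98 = 2*(3*4)*(-57 + 3*4) - 98 = 2*12*(-57 + 12) - 98 = 2*12*(-45) - 98 = -1080 - 98 = -1178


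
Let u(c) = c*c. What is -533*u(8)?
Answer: -34112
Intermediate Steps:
u(c) = c²
-533*u(8) = -533*8² = -533*64 = -34112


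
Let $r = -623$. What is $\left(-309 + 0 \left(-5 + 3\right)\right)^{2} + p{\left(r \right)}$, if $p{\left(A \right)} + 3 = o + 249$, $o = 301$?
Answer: $96028$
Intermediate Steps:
$p{\left(A \right)} = 547$ ($p{\left(A \right)} = -3 + \left(301 + 249\right) = -3 + 550 = 547$)
$\left(-309 + 0 \left(-5 + 3\right)\right)^{2} + p{\left(r \right)} = \left(-309 + 0 \left(-5 + 3\right)\right)^{2} + 547 = \left(-309 + 0 \left(-2\right)\right)^{2} + 547 = \left(-309 + 0\right)^{2} + 547 = \left(-309\right)^{2} + 547 = 95481 + 547 = 96028$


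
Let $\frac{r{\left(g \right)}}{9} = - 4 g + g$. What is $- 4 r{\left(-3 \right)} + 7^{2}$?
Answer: $-275$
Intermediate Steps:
$r{\left(g \right)} = - 27 g$ ($r{\left(g \right)} = 9 \left(- 4 g + g\right) = 9 \left(- 3 g\right) = - 27 g$)
$- 4 r{\left(-3 \right)} + 7^{2} = - 4 \left(\left(-27\right) \left(-3\right)\right) + 7^{2} = \left(-4\right) 81 + 49 = -324 + 49 = -275$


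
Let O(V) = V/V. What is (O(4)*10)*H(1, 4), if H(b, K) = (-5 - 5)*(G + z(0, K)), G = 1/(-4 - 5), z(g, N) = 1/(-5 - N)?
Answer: 200/9 ≈ 22.222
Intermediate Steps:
G = -1/9 (G = 1/(-9) = -1/9 ≈ -0.11111)
H(b, K) = 10/9 + 10/(5 + K) (H(b, K) = (-5 - 5)*(-1/9 - 1/(5 + K)) = -10*(-1/9 - 1/(5 + K)) = 10/9 + 10/(5 + K))
O(V) = 1
(O(4)*10)*H(1, 4) = (1*10)*(10*(14 + 4)/(9*(5 + 4))) = 10*((10/9)*18/9) = 10*((10/9)*(1/9)*18) = 10*(20/9) = 200/9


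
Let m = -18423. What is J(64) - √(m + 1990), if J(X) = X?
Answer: 64 - I*√16433 ≈ 64.0 - 128.19*I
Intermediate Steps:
J(64) - √(m + 1990) = 64 - √(-18423 + 1990) = 64 - √(-16433) = 64 - I*√16433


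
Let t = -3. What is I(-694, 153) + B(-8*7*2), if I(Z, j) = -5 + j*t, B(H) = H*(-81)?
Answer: 8608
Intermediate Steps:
B(H) = -81*H
I(Z, j) = -5 - 3*j (I(Z, j) = -5 + j*(-3) = -5 - 3*j)
I(-694, 153) + B(-8*7*2) = (-5 - 3*153) - 81*(-8*7)*2 = (-5 - 459) - (-4536)*2 = -464 - 81*(-112) = -464 + 9072 = 8608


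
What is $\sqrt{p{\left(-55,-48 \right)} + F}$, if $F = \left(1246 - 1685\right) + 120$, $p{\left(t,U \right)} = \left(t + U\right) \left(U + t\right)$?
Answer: $7 \sqrt{210} \approx 101.44$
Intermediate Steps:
$p{\left(t,U \right)} = \left(U + t\right)^{2}$ ($p{\left(t,U \right)} = \left(U + t\right) \left(U + t\right) = \left(U + t\right)^{2}$)
$F = -319$ ($F = -439 + 120 = -319$)
$\sqrt{p{\left(-55,-48 \right)} + F} = \sqrt{\left(-48 - 55\right)^{2} - 319} = \sqrt{\left(-103\right)^{2} - 319} = \sqrt{10609 - 319} = \sqrt{10290} = 7 \sqrt{210}$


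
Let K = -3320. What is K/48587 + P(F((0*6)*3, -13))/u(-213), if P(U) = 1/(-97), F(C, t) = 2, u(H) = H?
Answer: -68545933/1003856007 ≈ -0.068283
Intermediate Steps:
P(U) = -1/97
K/48587 + P(F((0*6)*3, -13))/u(-213) = -3320/48587 - 1/97/(-213) = -3320*1/48587 - 1/97*(-1/213) = -3320/48587 + 1/20661 = -68545933/1003856007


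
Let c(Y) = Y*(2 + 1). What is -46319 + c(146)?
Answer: -45881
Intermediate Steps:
c(Y) = 3*Y (c(Y) = Y*3 = 3*Y)
-46319 + c(146) = -46319 + 3*146 = -46319 + 438 = -45881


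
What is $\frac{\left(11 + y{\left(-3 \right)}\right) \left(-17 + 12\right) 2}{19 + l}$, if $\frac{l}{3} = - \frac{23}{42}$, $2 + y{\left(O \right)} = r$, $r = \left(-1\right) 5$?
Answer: $- \frac{560}{243} \approx -2.3045$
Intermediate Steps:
$r = -5$
$y{\left(O \right)} = -7$ ($y{\left(O \right)} = -2 - 5 = -7$)
$l = - \frac{23}{14}$ ($l = 3 \left(- \frac{23}{42}\right) = - \frac{23}{14} \approx -1.6429$)
$\frac{\left(11 + y{\left(-3 \right)}\right) \left(-17 + 12\right) 2}{19 + l} = \frac{\left(11 - 7\right) \left(-17 + 12\right) 2}{19 - \frac{23}{14}} = \frac{4 \left(-5\right) 2}{\frac{243}{14}} = \left(-20\right) 2 \cdot \frac{14}{243} = \left(-40\right) \frac{14}{243} = - \frac{560}{243}$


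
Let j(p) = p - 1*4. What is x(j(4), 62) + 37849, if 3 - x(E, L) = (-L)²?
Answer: 34008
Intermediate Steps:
j(p) = -4 + p (j(p) = p - 4 = -4 + p)
x(E, L) = 3 - L² (x(E, L) = 3 - (-L)² = 3 - L²)
x(j(4), 62) + 37849 = (3 - 1*62²) + 37849 = (3 - 1*3844) + 37849 = (3 - 3844) + 37849 = -3841 + 37849 = 34008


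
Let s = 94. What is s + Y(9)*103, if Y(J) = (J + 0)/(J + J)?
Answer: 291/2 ≈ 145.50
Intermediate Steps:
Y(J) = ½ (Y(J) = J/((2*J)) = J*(1/(2*J)) = ½)
s + Y(9)*103 = 94 + (½)*103 = 94 + 103/2 = 291/2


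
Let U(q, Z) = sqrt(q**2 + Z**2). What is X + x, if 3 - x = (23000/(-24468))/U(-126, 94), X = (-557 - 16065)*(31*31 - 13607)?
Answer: 210201815 + 2875*sqrt(6178)/37790826 ≈ 2.1020e+8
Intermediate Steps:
U(q, Z) = sqrt(Z**2 + q**2)
X = 210201812 (X = -16622*(961 - 13607) = -16622*(-12646) = 210201812)
x = 3 + 2875*sqrt(6178)/37790826 (x = 3 - 23000/(-24468)/(sqrt(94**2 + (-126)**2)) = 3 - 23000*(-1/24468)/(sqrt(8836 + 15876)) = 3 - (-5750)/(6117*(sqrt(24712))) = 3 - (-5750)/(6117*(2*sqrt(6178))) = 3 - (-5750)*sqrt(6178)/12356/6117 = 3 - (-2875)*sqrt(6178)/37790826 = 3 + 2875*sqrt(6178)/37790826 ≈ 3.0060)
X + x = 210201812 + (3 + 2875*sqrt(6178)/37790826) = 210201815 + 2875*sqrt(6178)/37790826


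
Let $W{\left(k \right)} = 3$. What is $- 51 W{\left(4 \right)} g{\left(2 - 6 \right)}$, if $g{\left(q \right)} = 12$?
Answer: $-1836$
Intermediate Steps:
$- 51 W{\left(4 \right)} g{\left(2 - 6 \right)} = \left(-51\right) 3 \cdot 12 = \left(-153\right) 12 = -1836$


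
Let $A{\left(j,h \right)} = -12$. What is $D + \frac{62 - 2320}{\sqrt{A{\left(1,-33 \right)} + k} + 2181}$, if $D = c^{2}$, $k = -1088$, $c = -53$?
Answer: $\frac{13359906851}{4757861} + \frac{22580 i \sqrt{11}}{4757861} \approx 2808.0 + 0.01574 i$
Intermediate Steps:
$D = 2809$ ($D = \left(-53\right)^{2} = 2809$)
$D + \frac{62 - 2320}{\sqrt{A{\left(1,-33 \right)} + k} + 2181} = 2809 + \frac{62 - 2320}{\sqrt{-12 - 1088} + 2181} = 2809 - \frac{2258}{\sqrt{-1100} + 2181} = 2809 - \frac{2258}{10 i \sqrt{11} + 2181} = 2809 - \frac{2258}{2181 + 10 i \sqrt{11}}$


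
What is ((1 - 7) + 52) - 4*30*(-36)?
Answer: 4366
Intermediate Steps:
((1 - 7) + 52) - 4*30*(-36) = (-6 + 52) - 120*(-36) = 46 + 4320 = 4366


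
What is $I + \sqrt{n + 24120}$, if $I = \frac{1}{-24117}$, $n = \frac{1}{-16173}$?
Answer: $- \frac{1}{24117} + \frac{\sqrt{700996687923}}{5391} \approx 155.31$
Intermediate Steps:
$n = - \frac{1}{16173} \approx -6.1831 \cdot 10^{-5}$
$I = - \frac{1}{24117} \approx -4.1465 \cdot 10^{-5}$
$I + \sqrt{n + 24120} = - \frac{1}{24117} + \sqrt{- \frac{1}{16173} + 24120} = - \frac{1}{24117} + \sqrt{\frac{390092759}{16173}} = - \frac{1}{24117} + \frac{\sqrt{700996687923}}{5391}$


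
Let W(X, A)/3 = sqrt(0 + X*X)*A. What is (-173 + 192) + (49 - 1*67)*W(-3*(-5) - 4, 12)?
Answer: -7109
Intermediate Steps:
W(X, A) = 3*A*sqrt(X**2) (W(X, A) = 3*(sqrt(0 + X*X)*A) = 3*(sqrt(0 + X**2)*A) = 3*(sqrt(X**2)*A) = 3*(A*sqrt(X**2)) = 3*A*sqrt(X**2))
(-173 + 192) + (49 - 1*67)*W(-3*(-5) - 4, 12) = (-173 + 192) + (49 - 1*67)*(3*12*sqrt((-3*(-5) - 4)**2)) = 19 + (49 - 67)*(3*12*sqrt((15 - 4)**2)) = 19 - 54*12*sqrt(11**2) = 19 - 54*12*sqrt(121) = 19 - 54*12*11 = 19 - 18*396 = 19 - 7128 = -7109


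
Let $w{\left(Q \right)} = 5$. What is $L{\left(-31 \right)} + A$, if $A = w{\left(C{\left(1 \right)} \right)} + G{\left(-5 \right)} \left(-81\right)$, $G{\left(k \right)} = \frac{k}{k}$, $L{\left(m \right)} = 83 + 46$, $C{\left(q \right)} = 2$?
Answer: $53$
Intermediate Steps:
$L{\left(m \right)} = 129$
$G{\left(k \right)} = 1$
$A = -76$ ($A = 5 + 1 \left(-81\right) = 5 - 81 = -76$)
$L{\left(-31 \right)} + A = 129 - 76 = 53$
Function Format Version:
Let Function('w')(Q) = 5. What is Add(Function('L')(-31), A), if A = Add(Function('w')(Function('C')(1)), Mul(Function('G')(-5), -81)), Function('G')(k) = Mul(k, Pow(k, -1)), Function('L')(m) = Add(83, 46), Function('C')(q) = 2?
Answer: 53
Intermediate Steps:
Function('L')(m) = 129
Function('G')(k) = 1
A = -76 (A = Add(5, Mul(1, -81)) = Add(5, -81) = -76)
Add(Function('L')(-31), A) = Add(129, -76) = 53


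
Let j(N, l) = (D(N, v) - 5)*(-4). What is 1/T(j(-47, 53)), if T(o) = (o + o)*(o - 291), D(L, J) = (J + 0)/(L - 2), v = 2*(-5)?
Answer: -2401/25039720 ≈ -9.5888e-5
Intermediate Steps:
v = -10
D(L, J) = J/(-2 + L)
j(N, l) = 20 + 40/(-2 + N) (j(N, l) = (-10/(-2 + N) - 5)*(-4) = (-5 - 10/(-2 + N))*(-4) = 20 + 40/(-2 + N))
T(o) = 2*o*(-291 + o) (T(o) = (2*o)*(-291 + o) = 2*o*(-291 + o))
1/T(j(-47, 53)) = 1/(2*(20*(-47)/(-2 - 47))*(-291 + 20*(-47)/(-2 - 47))) = 1/(2*(20*(-47)/(-49))*(-291 + 20*(-47)/(-49))) = 1/(2*(20*(-47)*(-1/49))*(-291 + 20*(-47)*(-1/49))) = 1/(2*(940/49)*(-291 + 940/49)) = 1/(2*(940/49)*(-13319/49)) = 1/(-25039720/2401) = -2401/25039720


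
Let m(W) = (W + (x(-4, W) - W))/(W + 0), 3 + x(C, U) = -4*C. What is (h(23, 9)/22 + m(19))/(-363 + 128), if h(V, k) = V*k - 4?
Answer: -4143/98230 ≈ -0.042177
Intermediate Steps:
x(C, U) = -3 - 4*C
h(V, k) = -4 + V*k
m(W) = 13/W (m(W) = (W + ((-3 - 4*(-4)) - W))/(W + 0) = (W + ((-3 + 16) - W))/W = (W + (13 - W))/W = 13/W)
(h(23, 9)/22 + m(19))/(-363 + 128) = ((-4 + 23*9)/22 + 13/19)/(-363 + 128) = ((-4 + 207)*(1/22) + 13*(1/19))/(-235) = (203*(1/22) + 13/19)*(-1/235) = (203/22 + 13/19)*(-1/235) = (4143/418)*(-1/235) = -4143/98230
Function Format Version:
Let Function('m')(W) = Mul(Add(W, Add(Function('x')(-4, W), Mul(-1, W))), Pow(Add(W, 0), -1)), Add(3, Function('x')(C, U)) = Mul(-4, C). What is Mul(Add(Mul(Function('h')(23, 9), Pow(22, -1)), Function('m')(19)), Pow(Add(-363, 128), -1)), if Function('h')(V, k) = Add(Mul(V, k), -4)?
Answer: Rational(-4143, 98230) ≈ -0.042177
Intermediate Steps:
Function('x')(C, U) = Add(-3, Mul(-4, C))
Function('h')(V, k) = Add(-4, Mul(V, k))
Function('m')(W) = Mul(13, Pow(W, -1)) (Function('m')(W) = Mul(Add(W, Add(Add(-3, Mul(-4, -4)), Mul(-1, W))), Pow(Add(W, 0), -1)) = Mul(Add(W, Add(Add(-3, 16), Mul(-1, W))), Pow(W, -1)) = Mul(Add(W, Add(13, Mul(-1, W))), Pow(W, -1)) = Mul(13, Pow(W, -1)))
Mul(Add(Mul(Function('h')(23, 9), Pow(22, -1)), Function('m')(19)), Pow(Add(-363, 128), -1)) = Mul(Add(Mul(Add(-4, Mul(23, 9)), Pow(22, -1)), Mul(13, Pow(19, -1))), Pow(Add(-363, 128), -1)) = Mul(Add(Mul(Add(-4, 207), Rational(1, 22)), Mul(13, Rational(1, 19))), Pow(-235, -1)) = Mul(Add(Mul(203, Rational(1, 22)), Rational(13, 19)), Rational(-1, 235)) = Mul(Add(Rational(203, 22), Rational(13, 19)), Rational(-1, 235)) = Mul(Rational(4143, 418), Rational(-1, 235)) = Rational(-4143, 98230)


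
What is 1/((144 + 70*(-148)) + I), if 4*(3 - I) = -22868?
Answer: -1/4496 ≈ -0.00022242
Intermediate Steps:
I = 5720 (I = 3 - ¼*(-22868) = 3 + 5717 = 5720)
1/((144 + 70*(-148)) + I) = 1/((144 + 70*(-148)) + 5720) = 1/((144 - 10360) + 5720) = 1/(-10216 + 5720) = 1/(-4496) = -1/4496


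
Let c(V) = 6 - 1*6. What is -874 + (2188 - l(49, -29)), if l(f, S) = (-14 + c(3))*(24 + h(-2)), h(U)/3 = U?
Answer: 1566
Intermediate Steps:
c(V) = 0 (c(V) = 6 - 6 = 0)
h(U) = 3*U
l(f, S) = -252 (l(f, S) = (-14 + 0)*(24 + 3*(-2)) = -14*(24 - 6) = -14*18 = -252)
-874 + (2188 - l(49, -29)) = -874 + (2188 - 1*(-252)) = -874 + (2188 + 252) = -874 + 2440 = 1566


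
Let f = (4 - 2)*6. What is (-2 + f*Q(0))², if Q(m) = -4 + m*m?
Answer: 2500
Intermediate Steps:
Q(m) = -4 + m²
f = 12 (f = 2*6 = 12)
(-2 + f*Q(0))² = (-2 + 12*(-4 + 0²))² = (-2 + 12*(-4 + 0))² = (-2 + 12*(-4))² = (-2 - 48)² = (-50)² = 2500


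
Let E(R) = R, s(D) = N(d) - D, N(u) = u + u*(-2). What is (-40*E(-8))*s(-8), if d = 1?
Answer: 2240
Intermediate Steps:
N(u) = -u (N(u) = u - 2*u = -u)
s(D) = -1 - D (s(D) = -1*1 - D = -1 - D)
(-40*E(-8))*s(-8) = (-40*(-8))*(-1 - 1*(-8)) = 320*(-1 + 8) = 320*7 = 2240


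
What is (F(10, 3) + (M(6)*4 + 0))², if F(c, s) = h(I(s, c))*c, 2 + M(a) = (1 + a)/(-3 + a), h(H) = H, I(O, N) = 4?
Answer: 15376/9 ≈ 1708.4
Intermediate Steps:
M(a) = -2 + (1 + a)/(-3 + a)
F(c, s) = 4*c
(F(10, 3) + (M(6)*4 + 0))² = (4*10 + (((7 - 1*6)/(-3 + 6))*4 + 0))² = (40 + (((7 - 6)/3)*4 + 0))² = (40 + (((⅓)*1)*4 + 0))² = (40 + ((⅓)*4 + 0))² = (40 + (4/3 + 0))² = (40 + 4/3)² = (124/3)² = 15376/9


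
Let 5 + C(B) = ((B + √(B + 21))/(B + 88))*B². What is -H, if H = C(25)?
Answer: -15060/113 - 625*√46/113 ≈ -170.79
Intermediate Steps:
C(B) = -5 + B²*(B + √(21 + B))/(88 + B) (C(B) = -5 + ((B + √(B + 21))/(B + 88))*B² = -5 + ((B + √(21 + B))/(88 + B))*B² = -5 + B²*(B + √(21 + B))/(88 + B))
H = 15060/113 + 625*√46/113 (H = (-440 + 25³ - 5*25 + 25²*√(21 + 25))/(88 + 25) = (-440 + 15625 - 125 + 625*√46)/113 = (15060 + 625*√46)/113 = 15060/113 + 625*√46/113 ≈ 170.79)
-H = -(15060/113 + 625*√46/113) = -15060/113 - 625*√46/113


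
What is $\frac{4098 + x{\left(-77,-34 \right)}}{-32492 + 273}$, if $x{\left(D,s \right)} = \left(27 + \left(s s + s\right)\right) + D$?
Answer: $- \frac{470}{2929} \approx -0.16046$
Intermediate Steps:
$x{\left(D,s \right)} = 27 + D + s + s^{2}$ ($x{\left(D,s \right)} = \left(27 + \left(s^{2} + s\right)\right) + D = \left(27 + \left(s + s^{2}\right)\right) + D = \left(27 + s + s^{2}\right) + D = 27 + D + s + s^{2}$)
$\frac{4098 + x{\left(-77,-34 \right)}}{-32492 + 273} = \frac{4098 + \left(27 - 77 - 34 + \left(-34\right)^{2}\right)}{-32492 + 273} = \frac{4098 + \left(27 - 77 - 34 + 1156\right)}{-32219} = \left(4098 + 1072\right) \left(- \frac{1}{32219}\right) = 5170 \left(- \frac{1}{32219}\right) = - \frac{470}{2929}$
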